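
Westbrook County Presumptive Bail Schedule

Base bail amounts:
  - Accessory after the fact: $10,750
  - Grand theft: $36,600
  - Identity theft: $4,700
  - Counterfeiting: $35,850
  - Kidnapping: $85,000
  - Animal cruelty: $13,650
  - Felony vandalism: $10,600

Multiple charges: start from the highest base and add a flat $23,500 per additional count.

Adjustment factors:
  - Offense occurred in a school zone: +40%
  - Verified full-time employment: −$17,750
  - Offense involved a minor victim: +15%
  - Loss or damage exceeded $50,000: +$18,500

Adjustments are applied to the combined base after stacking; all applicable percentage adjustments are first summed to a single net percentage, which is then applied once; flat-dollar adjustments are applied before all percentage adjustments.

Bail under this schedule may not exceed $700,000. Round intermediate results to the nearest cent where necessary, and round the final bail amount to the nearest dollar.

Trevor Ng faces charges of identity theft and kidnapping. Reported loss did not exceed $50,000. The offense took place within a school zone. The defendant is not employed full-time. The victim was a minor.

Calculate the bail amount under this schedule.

Base amounts from the schedule: identity theft $4,700; kidnapping $85,000.
Stacking rule: highest base plus $23,500 per additional charge. Highest is kidnapping at $85,000; 1 additional charge → +$23,500. Combined base = $108,500.
Net percentage adjustment: +40% +15% = +55%. $108,500 × 1.55 = $168,175.
$168,175 is within the $700,000 maximum.

$168,175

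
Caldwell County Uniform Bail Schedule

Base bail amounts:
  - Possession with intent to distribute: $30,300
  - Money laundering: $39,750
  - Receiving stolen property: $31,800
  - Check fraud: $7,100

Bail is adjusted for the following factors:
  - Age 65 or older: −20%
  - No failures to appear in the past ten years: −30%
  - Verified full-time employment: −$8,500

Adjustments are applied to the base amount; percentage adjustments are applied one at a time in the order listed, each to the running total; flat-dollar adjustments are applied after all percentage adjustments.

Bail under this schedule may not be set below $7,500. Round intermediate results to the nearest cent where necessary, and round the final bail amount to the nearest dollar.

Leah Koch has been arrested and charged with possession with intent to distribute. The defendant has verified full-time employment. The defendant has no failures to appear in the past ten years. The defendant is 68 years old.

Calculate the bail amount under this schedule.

$8,468

Base amounts from the schedule: possession with intent to distribute $30,300.
Single charge. Combined base = $30,300.
Age 65 or older (−20%): $30,300 × 0.8 = $24,240.
No failures to appear in the past ten years (−30%): $24,240 × 0.7 = $16,968.
Verified full-time employment (−$8,500 flat): $16,968 − $8,500 = $8,468.
$8,468 is at or above the $7,500 minimum.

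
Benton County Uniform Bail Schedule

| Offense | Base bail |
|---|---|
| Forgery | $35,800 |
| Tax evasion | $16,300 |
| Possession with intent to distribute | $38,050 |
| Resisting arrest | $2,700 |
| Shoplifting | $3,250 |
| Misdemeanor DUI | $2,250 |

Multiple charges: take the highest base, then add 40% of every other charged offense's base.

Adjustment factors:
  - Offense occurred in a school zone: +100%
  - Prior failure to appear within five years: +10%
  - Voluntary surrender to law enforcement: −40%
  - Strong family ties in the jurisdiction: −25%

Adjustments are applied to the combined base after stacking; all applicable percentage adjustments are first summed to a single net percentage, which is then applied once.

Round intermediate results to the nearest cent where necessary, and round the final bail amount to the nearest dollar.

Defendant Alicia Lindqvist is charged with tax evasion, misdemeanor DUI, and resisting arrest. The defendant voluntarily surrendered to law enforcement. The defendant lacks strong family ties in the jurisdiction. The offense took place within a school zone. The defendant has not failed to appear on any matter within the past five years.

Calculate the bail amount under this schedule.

Base amounts from the schedule: tax evasion $16,300; misdemeanor DUI $2,250; resisting arrest $2,700.
Stacking rule: highest base plus 40% of each additional charge. Highest is tax evasion at $16,300. Additional: $2,250 × 40% = $900; $2,700 × 40% = $1,080. Combined base = $16,300 + $1,980 = $18,280.
Net percentage adjustment: +100% −40% = +60%. $18,280 × 1.6 = $29,248.

$29,248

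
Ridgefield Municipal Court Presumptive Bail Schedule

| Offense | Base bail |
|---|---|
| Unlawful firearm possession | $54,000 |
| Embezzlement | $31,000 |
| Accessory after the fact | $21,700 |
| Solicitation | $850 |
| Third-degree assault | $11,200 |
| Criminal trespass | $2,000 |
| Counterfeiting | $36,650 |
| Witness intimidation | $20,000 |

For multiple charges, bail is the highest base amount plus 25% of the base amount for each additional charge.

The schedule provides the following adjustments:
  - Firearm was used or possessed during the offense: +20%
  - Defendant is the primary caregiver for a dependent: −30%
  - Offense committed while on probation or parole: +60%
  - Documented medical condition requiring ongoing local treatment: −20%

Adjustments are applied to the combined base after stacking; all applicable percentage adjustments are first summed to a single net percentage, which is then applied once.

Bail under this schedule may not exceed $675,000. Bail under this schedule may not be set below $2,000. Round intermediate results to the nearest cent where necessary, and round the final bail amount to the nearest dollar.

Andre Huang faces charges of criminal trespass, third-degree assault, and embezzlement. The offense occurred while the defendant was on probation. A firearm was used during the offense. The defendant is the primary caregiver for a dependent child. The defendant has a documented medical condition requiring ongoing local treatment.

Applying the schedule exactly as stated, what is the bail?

Base amounts from the schedule: criminal trespass $2,000; third-degree assault $11,200; embezzlement $31,000.
Stacking rule: highest base plus 25% of each additional charge. Highest is embezzlement at $31,000. Additional: $2,000 × 25% = $500; $11,200 × 25% = $2,800. Combined base = $31,000 + $3,300 = $34,300.
Net percentage adjustment: +20% −30% +60% −20% = +30%. $34,300 × 1.3 = $44,590.
$44,590 is within the $675,000 maximum.
$44,590 is at or above the $2,000 minimum.

$44,590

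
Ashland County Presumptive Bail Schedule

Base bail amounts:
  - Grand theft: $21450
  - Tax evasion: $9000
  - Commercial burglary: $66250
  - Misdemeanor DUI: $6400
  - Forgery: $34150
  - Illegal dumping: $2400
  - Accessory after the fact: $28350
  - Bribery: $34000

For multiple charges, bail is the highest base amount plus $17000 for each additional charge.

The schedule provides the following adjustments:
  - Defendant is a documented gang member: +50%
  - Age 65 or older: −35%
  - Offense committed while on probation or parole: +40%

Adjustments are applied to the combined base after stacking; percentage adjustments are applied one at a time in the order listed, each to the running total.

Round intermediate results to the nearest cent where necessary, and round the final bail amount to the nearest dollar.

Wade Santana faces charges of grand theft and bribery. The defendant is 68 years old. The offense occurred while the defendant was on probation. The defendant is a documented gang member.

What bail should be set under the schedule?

Base amounts from the schedule: grand theft $21450; bribery $34000.
Stacking rule: highest base plus $17000 per additional charge. Highest is bribery at $34000; 1 additional charge → +$17000. Combined base = $51000.
Defendant is a documented gang member (+50%): $51000 × 1.5 = $76500.
Age 65 or older (−35%): $76500 × 0.65 = $49725.
Offense committed while on probation or parole (+40%): $49725 × 1.4 = $69615.

$69615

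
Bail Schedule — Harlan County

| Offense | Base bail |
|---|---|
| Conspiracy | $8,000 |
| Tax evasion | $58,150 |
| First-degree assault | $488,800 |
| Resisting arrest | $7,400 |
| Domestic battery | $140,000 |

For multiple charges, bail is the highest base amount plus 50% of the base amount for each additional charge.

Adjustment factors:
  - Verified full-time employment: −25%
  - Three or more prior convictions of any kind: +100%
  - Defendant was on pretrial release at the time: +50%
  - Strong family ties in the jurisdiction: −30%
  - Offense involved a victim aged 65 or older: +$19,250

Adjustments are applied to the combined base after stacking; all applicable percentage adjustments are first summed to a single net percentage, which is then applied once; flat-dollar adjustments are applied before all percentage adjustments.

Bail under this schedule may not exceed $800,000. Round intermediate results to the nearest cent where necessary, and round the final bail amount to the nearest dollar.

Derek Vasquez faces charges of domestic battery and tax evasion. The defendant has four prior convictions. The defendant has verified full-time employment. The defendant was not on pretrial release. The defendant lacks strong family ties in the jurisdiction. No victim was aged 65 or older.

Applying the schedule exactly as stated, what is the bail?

Base amounts from the schedule: domestic battery $140,000; tax evasion $58,150.
Stacking rule: highest base plus 50% of each additional charge. Highest is domestic battery at $140,000. Additional: $58,150 × 50% = $29,075. Combined base = $140,000 + $29,075 = $169,075.
Net percentage adjustment: −25% +100% = +75%. $169,075 × 1.75 = $295,881.25.
$295,881.25 is within the $800,000 maximum.
Rounded to the nearest dollar: $295,881.

$295,881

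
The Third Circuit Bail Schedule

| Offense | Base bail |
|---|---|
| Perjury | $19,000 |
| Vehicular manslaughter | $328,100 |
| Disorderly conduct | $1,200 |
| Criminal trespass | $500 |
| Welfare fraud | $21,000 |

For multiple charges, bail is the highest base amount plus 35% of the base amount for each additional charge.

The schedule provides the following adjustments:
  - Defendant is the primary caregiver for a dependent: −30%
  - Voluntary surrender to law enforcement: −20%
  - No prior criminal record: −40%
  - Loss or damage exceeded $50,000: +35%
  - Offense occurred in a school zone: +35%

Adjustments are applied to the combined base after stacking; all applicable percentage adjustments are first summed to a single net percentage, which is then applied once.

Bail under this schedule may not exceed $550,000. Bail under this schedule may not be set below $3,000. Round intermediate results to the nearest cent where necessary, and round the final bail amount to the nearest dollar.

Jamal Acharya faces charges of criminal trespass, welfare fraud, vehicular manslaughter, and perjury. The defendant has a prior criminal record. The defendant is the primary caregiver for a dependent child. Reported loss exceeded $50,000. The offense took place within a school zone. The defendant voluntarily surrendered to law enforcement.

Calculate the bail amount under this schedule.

$410,730

Base amounts from the schedule: criminal trespass $500; welfare fraud $21,000; vehicular manslaughter $328,100; perjury $19,000.
Stacking rule: highest base plus 35% of each additional charge. Highest is vehicular manslaughter at $328,100. Additional: $500 × 35% = $175; $21,000 × 35% = $7,350; $19,000 × 35% = $6,650. Combined base = $328,100 + $14,175 = $342,275.
Net percentage adjustment: −30% −20% +35% +35% = +20%. $342,275 × 1.2 = $410,730.
$410,730 is within the $550,000 maximum.
$410,730 is at or above the $3,000 minimum.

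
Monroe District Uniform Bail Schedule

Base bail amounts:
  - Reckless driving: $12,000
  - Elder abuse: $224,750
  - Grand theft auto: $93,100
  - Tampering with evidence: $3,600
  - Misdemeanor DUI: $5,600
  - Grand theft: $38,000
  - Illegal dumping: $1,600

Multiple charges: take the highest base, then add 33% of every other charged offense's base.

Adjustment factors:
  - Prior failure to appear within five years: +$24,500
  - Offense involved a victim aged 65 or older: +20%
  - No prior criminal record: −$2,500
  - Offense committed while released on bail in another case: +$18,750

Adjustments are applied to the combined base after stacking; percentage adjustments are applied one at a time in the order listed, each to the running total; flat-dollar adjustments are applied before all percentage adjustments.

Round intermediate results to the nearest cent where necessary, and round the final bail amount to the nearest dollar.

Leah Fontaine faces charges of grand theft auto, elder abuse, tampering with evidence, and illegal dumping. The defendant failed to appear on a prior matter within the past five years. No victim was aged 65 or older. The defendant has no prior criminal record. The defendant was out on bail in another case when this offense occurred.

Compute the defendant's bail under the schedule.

Base amounts from the schedule: grand theft auto $93,100; elder abuse $224,750; tampering with evidence $3,600; illegal dumping $1,600.
Stacking rule: highest base plus 33% of each additional charge. Highest is elder abuse at $224,750. Additional: $93,100 × 33% = $30,723; $3,600 × 33% = $1,188; $1,600 × 33% = $528. Combined base = $224,750 + $32,439 = $257,189.
Prior failure to appear within five years (+$24,500 flat): $257,189 + $24,500 = $281,689.
No prior criminal record (−$2,500 flat): $281,689 − $2,500 = $279,189.
Offense committed while released on bail in another case (+$18,750 flat): $279,189 + $18,750 = $297,939.

$297,939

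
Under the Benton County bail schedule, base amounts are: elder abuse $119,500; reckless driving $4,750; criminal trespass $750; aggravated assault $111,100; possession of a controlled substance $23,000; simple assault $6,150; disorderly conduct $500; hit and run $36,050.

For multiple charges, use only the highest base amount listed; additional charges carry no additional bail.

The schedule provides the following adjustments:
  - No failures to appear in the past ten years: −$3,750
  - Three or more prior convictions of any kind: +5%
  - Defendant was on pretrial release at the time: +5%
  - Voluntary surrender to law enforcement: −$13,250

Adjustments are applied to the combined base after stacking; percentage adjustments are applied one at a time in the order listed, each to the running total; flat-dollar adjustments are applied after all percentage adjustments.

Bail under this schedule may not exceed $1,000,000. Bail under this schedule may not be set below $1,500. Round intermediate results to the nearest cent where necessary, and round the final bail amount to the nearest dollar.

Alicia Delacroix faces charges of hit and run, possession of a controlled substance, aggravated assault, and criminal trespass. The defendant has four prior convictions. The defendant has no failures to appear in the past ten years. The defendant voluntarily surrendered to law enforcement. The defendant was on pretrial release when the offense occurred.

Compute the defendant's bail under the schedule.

$105,488

Base amounts from the schedule: hit and run $36,050; possession of a controlled substance $23,000; aggravated assault $111,100; criminal trespass $750.
Stacking rule: use the highest base only. Highest is aggravated assault at $111,100. Combined base = $111,100.
Three or more prior convictions of any kind (+5%): $111,100 × 1.05 = $116,655.
Defendant was on pretrial release at the time (+5%): $116,655 × 1.05 = $122,487.75.
No failures to appear in the past ten years (−$3,750 flat): $122,487.75 − $3,750 = $118,737.75.
Voluntary surrender to law enforcement (−$13,250 flat): $118,737.75 − $13,250 = $105,487.75.
$105,487.75 is within the $1,000,000 maximum.
$105,487.75 is at or above the $1,500 minimum.
Rounded to the nearest dollar: $105,488.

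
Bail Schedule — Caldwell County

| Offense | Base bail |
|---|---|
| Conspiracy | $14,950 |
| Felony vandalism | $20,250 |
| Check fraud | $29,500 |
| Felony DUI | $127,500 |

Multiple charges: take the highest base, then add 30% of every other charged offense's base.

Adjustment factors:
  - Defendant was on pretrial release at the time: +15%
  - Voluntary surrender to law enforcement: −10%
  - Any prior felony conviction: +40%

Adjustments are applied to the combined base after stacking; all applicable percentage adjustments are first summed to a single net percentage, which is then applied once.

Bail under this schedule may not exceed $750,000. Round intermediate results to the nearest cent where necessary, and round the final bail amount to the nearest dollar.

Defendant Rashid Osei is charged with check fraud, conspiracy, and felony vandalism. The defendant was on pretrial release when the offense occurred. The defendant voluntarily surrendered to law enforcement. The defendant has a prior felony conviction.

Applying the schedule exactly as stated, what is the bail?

$58,087

Base amounts from the schedule: check fraud $29,500; conspiracy $14,950; felony vandalism $20,250.
Stacking rule: highest base plus 30% of each additional charge. Highest is check fraud at $29,500. Additional: $14,950 × 30% = $4,485; $20,250 × 30% = $6,075. Combined base = $29,500 + $10,560 = $40,060.
Net percentage adjustment: +15% −10% +40% = +45%. $40,060 × 1.45 = $58,087.
$58,087 is within the $750,000 maximum.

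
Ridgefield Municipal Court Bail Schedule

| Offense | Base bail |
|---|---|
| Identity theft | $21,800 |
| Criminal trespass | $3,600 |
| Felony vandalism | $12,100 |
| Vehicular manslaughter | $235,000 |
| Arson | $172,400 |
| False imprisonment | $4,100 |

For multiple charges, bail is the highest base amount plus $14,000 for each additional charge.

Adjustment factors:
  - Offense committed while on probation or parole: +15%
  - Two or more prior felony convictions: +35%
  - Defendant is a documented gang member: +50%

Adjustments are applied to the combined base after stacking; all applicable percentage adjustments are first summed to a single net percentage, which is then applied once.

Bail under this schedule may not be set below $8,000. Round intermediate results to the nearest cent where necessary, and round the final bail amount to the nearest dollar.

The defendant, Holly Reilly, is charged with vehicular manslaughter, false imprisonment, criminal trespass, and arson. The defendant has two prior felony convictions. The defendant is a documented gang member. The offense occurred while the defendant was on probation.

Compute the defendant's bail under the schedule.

Base amounts from the schedule: vehicular manslaughter $235,000; false imprisonment $4,100; criminal trespass $3,600; arson $172,400.
Stacking rule: highest base plus $14,000 per additional charge. Highest is vehicular manslaughter at $235,000; 3 additional charges → +$42,000. Combined base = $277,000.
Net percentage adjustment: +15% +35% +50% = +100%. $277,000 × 2 = $554,000.
$554,000 is at or above the $8,000 minimum.

$554,000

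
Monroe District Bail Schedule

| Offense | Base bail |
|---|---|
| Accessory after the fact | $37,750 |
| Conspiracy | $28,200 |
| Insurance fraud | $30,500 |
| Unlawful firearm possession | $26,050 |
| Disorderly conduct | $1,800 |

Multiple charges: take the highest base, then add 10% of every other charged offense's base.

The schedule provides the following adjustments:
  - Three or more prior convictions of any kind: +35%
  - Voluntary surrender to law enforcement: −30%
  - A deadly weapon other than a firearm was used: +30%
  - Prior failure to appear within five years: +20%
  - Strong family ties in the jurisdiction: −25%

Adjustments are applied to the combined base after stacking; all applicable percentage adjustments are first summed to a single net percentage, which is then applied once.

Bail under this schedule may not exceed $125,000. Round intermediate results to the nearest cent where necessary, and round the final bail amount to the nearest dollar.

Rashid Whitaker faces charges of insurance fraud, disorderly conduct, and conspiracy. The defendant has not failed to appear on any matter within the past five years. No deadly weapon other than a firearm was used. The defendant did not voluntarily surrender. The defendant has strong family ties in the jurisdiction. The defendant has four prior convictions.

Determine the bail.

Base amounts from the schedule: insurance fraud $30,500; disorderly conduct $1,800; conspiracy $28,200.
Stacking rule: highest base plus 10% of each additional charge. Highest is insurance fraud at $30,500. Additional: $1,800 × 10% = $180; $28,200 × 10% = $2,820. Combined base = $30,500 + $3,000 = $33,500.
Net percentage adjustment: +35% −25% = +10%. $33,500 × 1.1 = $36,850.
$36,850 is within the $125,000 maximum.

$36,850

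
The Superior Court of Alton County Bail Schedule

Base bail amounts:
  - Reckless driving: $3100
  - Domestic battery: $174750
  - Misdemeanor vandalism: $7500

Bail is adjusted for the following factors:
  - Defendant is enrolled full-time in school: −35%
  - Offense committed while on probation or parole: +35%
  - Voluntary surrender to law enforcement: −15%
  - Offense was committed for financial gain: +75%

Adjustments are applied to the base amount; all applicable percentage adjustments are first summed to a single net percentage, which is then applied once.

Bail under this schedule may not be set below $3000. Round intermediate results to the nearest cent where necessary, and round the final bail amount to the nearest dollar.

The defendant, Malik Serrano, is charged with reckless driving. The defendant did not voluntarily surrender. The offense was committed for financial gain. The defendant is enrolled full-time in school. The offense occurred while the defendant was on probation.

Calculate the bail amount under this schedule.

Base amounts from the schedule: reckless driving $3100.
Single charge. Combined base = $3100.
Net percentage adjustment: −35% +35% +75% = +75%. $3100 × 1.75 = $5425.
$5425 is at or above the $3000 minimum.

$5425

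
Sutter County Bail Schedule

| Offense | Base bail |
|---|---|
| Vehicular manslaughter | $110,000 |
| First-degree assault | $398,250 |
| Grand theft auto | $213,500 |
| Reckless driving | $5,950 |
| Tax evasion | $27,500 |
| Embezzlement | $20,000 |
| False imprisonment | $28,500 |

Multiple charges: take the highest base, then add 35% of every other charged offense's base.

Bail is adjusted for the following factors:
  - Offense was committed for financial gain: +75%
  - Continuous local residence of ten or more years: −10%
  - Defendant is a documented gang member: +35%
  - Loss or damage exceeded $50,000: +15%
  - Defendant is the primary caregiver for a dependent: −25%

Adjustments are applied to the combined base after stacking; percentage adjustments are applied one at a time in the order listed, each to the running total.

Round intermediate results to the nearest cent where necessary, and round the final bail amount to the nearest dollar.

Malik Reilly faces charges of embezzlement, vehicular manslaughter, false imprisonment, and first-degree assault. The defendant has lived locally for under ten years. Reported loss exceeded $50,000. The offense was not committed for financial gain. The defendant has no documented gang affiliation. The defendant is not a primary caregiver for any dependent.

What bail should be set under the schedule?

Base amounts from the schedule: embezzlement $20,000; vehicular manslaughter $110,000; false imprisonment $28,500; first-degree assault $398,250.
Stacking rule: highest base plus 35% of each additional charge. Highest is first-degree assault at $398,250. Additional: $20,000 × 35% = $7,000; $110,000 × 35% = $38,500; $28,500 × 35% = $9,975. Combined base = $398,250 + $55,475 = $453,725.
Loss or damage exceeded $50,000 (+15%): $453,725 × 1.15 = $521,783.75.
Rounded to the nearest dollar: $521,784.

$521,784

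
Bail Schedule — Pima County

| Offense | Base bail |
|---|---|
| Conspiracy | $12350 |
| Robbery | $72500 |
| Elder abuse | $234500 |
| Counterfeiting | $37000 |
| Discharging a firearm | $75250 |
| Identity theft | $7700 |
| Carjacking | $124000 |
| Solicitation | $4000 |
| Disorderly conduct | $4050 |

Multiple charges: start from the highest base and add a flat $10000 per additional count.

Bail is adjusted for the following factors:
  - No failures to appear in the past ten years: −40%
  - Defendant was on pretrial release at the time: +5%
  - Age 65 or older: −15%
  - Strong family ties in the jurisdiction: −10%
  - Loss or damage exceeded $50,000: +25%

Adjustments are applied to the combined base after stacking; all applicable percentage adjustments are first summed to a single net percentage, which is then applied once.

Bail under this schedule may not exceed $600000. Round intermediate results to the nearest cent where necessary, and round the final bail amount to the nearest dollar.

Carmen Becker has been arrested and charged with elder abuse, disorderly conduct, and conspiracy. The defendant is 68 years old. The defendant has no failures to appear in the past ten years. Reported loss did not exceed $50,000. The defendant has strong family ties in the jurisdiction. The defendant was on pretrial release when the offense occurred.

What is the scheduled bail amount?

$101800

Base amounts from the schedule: elder abuse $234500; disorderly conduct $4050; conspiracy $12350.
Stacking rule: highest base plus $10000 per additional charge. Highest is elder abuse at $234500; 2 additional charges → +$20000. Combined base = $254500.
Net percentage adjustment: −40% +5% −15% −10% = −60%. $254500 × 0.4 = $101800.
$101800 is within the $600000 maximum.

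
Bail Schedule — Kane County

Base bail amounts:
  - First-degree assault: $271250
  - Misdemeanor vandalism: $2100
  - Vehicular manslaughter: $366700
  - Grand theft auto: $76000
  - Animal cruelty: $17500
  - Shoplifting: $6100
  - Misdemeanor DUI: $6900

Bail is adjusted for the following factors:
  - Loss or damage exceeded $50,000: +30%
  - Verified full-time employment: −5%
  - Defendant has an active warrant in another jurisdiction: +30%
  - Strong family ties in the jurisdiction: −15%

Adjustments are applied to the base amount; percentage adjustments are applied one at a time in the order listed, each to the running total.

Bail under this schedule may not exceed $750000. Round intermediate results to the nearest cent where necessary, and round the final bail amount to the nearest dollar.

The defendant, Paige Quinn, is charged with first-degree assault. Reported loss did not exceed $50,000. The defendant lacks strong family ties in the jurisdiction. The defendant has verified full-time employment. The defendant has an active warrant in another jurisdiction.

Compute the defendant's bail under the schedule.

$334994

Base amounts from the schedule: first-degree assault $271250.
Single charge. Combined base = $271250.
Verified full-time employment (−5%): $271250 × 0.95 = $257687.50.
Defendant has an active warrant in another jurisdiction (+30%): $257687.50 × 1.3 = $334993.75.
$334993.75 is within the $750000 maximum.
Rounded to the nearest dollar: $334994.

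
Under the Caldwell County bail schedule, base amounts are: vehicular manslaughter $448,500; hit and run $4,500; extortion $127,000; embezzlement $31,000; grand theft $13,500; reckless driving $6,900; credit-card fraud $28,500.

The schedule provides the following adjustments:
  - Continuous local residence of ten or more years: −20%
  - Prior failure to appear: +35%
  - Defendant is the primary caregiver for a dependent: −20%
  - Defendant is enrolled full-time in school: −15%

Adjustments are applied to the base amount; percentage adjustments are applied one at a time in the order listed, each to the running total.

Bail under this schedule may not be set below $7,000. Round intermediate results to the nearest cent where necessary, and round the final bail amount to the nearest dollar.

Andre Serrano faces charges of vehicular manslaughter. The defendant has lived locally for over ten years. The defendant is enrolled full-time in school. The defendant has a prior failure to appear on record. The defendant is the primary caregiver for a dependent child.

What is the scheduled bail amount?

Base amounts from the schedule: vehicular manslaughter $448,500.
Single charge. Combined base = $448,500.
Continuous local residence of ten or more years (−20%): $448,500 × 0.8 = $358,800.
Prior failure to appear (+35%): $358,800 × 1.35 = $484,380.
Defendant is the primary caregiver for a dependent (−20%): $484,380 × 0.8 = $387,504.
Defendant is enrolled full-time in school (−15%): $387,504 × 0.85 = $329,378.40.
$329,378.40 is at or above the $7,000 minimum.
Rounded to the nearest dollar: $329,378.

$329,378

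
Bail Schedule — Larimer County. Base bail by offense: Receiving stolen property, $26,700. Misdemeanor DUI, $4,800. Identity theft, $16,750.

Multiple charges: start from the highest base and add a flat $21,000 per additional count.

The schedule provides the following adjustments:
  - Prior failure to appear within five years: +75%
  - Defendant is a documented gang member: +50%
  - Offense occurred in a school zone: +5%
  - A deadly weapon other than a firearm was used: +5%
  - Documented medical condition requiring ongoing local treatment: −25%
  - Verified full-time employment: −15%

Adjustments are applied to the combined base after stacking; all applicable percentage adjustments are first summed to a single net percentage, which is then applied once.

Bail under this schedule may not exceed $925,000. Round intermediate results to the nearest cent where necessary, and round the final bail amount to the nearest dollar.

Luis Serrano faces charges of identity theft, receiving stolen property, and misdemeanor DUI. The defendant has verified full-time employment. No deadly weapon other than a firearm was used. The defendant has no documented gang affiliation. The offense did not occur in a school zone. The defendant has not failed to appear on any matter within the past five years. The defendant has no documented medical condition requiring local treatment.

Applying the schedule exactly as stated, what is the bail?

Base amounts from the schedule: identity theft $16,750; receiving stolen property $26,700; misdemeanor DUI $4,800.
Stacking rule: highest base plus $21,000 per additional charge. Highest is receiving stolen property at $26,700; 2 additional charges → +$42,000. Combined base = $68,700.
Verified full-time employment (−15%): $68,700 × 0.85 = $58,395.
$58,395 is within the $925,000 maximum.

$58,395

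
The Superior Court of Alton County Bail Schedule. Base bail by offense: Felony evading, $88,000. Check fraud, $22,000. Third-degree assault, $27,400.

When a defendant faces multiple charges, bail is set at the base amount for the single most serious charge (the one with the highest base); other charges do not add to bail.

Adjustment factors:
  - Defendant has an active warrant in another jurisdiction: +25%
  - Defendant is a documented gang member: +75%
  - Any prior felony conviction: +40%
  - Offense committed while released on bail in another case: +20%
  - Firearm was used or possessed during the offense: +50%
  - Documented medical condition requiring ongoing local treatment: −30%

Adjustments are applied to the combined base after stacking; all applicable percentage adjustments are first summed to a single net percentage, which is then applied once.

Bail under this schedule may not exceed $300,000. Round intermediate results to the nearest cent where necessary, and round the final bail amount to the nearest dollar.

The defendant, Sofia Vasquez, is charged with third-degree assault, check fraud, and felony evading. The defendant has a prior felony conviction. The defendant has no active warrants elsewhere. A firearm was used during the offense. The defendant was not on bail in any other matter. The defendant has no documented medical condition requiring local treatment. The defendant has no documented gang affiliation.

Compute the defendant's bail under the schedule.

Base amounts from the schedule: third-degree assault $27,400; check fraud $22,000; felony evading $88,000.
Stacking rule: use the highest base only. Highest is felony evading at $88,000. Combined base = $88,000.
Net percentage adjustment: +40% +50% = +90%. $88,000 × 1.9 = $167,200.
$167,200 is within the $300,000 maximum.

$167,200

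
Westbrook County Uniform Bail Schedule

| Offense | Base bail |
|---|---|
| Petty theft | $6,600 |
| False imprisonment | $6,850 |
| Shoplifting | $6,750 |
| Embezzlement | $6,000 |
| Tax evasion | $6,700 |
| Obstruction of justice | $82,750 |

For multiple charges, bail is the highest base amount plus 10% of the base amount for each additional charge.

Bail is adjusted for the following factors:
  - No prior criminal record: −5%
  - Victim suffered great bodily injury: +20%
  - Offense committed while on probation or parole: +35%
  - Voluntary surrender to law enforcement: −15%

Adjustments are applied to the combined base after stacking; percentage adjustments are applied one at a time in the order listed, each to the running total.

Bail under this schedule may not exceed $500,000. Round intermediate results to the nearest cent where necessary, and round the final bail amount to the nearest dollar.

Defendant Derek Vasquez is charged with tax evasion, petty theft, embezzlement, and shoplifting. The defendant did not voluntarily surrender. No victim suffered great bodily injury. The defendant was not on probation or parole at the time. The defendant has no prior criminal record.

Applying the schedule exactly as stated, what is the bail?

Base amounts from the schedule: tax evasion $6,700; petty theft $6,600; embezzlement $6,000; shoplifting $6,750.
Stacking rule: highest base plus 10% of each additional charge. Highest is shoplifting at $6,750. Additional: $6,700 × 10% = $670; $6,600 × 10% = $660; $6,000 × 10% = $600. Combined base = $6,750 + $1,930 = $8,680.
No prior criminal record (−5%): $8,680 × 0.95 = $8,246.
$8,246 is within the $500,000 maximum.

$8,246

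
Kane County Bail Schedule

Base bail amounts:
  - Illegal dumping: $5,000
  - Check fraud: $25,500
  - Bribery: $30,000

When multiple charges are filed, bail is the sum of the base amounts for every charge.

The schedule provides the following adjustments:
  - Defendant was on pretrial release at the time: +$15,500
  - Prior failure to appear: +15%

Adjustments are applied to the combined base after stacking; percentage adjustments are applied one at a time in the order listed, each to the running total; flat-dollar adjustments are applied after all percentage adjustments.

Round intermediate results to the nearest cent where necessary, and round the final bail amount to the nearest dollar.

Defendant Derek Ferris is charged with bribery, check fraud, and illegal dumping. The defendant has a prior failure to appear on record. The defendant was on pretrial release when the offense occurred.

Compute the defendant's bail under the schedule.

$85,075

Base amounts from the schedule: bribery $30,000; check fraud $25,500; illegal dumping $5,000.
Stacking rule: sum of all bases. $30,000 + $25,500 + $5,000 = $60,500.
Prior failure to appear (+15%): $60,500 × 1.15 = $69,575.
Defendant was on pretrial release at the time (+$15,500 flat): $69,575 + $15,500 = $85,075.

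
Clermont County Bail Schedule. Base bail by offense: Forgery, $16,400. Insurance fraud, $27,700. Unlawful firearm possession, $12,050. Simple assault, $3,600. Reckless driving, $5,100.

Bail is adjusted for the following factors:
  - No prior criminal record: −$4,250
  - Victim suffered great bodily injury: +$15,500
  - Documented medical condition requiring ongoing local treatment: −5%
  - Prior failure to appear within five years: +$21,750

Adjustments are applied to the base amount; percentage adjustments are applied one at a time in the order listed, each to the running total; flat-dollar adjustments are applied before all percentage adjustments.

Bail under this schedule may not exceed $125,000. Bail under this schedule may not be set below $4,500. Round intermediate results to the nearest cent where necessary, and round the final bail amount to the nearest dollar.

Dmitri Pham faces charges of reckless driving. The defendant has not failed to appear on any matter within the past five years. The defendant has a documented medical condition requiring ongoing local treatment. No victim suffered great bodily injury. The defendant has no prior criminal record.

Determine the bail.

$4,500

Base amounts from the schedule: reckless driving $5,100.
Single charge. Combined base = $5,100.
No prior criminal record (−$4,250 flat): $5,100 − $4,250 = $850.
Documented medical condition requiring ongoing local treatment (−5%): $850 × 0.95 = $807.50.
$807.50 is within the $125,000 maximum.
Result $807.50 is below the minimum of $4,500; bail is set at the minimum $4,500.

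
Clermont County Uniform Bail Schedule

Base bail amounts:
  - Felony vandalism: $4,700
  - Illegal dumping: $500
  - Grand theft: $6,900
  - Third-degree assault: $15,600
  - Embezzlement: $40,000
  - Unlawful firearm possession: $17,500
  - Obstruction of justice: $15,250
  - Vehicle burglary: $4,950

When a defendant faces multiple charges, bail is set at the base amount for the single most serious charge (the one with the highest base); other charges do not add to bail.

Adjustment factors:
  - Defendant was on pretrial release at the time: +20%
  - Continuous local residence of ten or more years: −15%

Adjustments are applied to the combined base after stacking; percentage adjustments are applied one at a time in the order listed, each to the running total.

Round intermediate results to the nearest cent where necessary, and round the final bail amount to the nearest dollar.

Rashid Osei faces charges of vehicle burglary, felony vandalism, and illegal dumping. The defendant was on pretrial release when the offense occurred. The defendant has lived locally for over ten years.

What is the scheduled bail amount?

Base amounts from the schedule: vehicle burglary $4,950; felony vandalism $4,700; illegal dumping $500.
Stacking rule: use the highest base only. Highest is vehicle burglary at $4,950. Combined base = $4,950.
Defendant was on pretrial release at the time (+20%): $4,950 × 1.2 = $5,940.
Continuous local residence of ten or more years (−15%): $5,940 × 0.85 = $5,049.

$5,049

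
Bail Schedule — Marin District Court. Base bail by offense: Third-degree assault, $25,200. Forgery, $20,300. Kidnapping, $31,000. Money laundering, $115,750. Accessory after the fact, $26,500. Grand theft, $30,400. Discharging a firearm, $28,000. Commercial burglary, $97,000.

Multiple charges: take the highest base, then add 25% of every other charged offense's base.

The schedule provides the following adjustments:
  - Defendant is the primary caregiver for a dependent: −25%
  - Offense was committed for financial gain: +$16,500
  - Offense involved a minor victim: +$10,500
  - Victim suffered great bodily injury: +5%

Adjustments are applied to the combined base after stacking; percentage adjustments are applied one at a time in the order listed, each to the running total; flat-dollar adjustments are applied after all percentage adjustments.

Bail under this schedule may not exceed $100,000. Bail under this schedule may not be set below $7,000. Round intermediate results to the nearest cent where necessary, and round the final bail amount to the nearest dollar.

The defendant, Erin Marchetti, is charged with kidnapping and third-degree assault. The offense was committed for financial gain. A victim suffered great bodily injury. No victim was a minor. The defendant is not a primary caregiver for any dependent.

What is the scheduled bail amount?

$55,665

Base amounts from the schedule: kidnapping $31,000; third-degree assault $25,200.
Stacking rule: highest base plus 25% of each additional charge. Highest is kidnapping at $31,000. Additional: $25,200 × 25% = $6,300. Combined base = $31,000 + $6,300 = $37,300.
Victim suffered great bodily injury (+5%): $37,300 × 1.05 = $39,165.
Offense was committed for financial gain (+$16,500 flat): $39,165 + $16,500 = $55,665.
$55,665 is within the $100,000 maximum.
$55,665 is at or above the $7,000 minimum.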